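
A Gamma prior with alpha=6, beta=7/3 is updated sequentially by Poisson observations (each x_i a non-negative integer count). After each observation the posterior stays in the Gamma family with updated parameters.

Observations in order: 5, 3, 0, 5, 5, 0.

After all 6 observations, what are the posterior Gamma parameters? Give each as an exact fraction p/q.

obs 1: x=5 → posterior Gamma(11, 10/3)
obs 2: x=3 → posterior Gamma(14, 13/3)
obs 3: x=0 → posterior Gamma(14, 16/3)
obs 4: x=5 → posterior Gamma(19, 19/3)
obs 5: x=5 → posterior Gamma(24, 22/3)
obs 6: x=0 → posterior Gamma(24, 25/3)

alpha=24, beta=25/3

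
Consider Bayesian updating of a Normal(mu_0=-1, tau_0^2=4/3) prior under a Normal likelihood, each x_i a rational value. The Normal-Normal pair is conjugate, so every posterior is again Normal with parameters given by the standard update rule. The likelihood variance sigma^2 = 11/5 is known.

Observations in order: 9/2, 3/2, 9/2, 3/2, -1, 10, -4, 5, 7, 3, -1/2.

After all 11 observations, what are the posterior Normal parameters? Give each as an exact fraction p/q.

mu_0=597/253, tau_0^2=4/23

obs 1: x=9/2 → posterior Normal(57/53, 44/53)
obs 2: x=3/2 → posterior Normal(87/73, 44/73)
obs 3: x=9/2 → posterior Normal(59/31, 44/93)
obs 4: x=3/2 → posterior Normal(207/113, 44/113)
obs 5: x=-1 → posterior Normal(187/133, 44/133)
obs 6: x=10 → posterior Normal(43/17, 44/153)
obs 7: x=-4 → posterior Normal(307/173, 44/173)
obs 8: x=5 → posterior Normal(407/193, 44/193)
obs 9: x=7 → posterior Normal(547/213, 44/213)
obs 10: x=3 → posterior Normal(607/233, 44/233)
obs 11: x=-1/2 → posterior Normal(597/253, 4/23)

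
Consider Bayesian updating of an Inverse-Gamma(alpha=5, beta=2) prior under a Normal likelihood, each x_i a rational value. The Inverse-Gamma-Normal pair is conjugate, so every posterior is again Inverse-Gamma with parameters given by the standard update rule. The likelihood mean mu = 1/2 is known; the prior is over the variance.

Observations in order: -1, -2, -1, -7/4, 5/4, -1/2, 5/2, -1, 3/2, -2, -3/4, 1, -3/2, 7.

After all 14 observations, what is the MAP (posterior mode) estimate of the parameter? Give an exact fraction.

obs 1: x=-1 → posterior Inverse-Gamma(11/2, 25/8)
obs 2: x=-2 → posterior Inverse-Gamma(6, 25/4)
obs 3: x=-1 → posterior Inverse-Gamma(13/2, 59/8)
obs 4: x=-7/4 → posterior Inverse-Gamma(7, 317/32)
obs 5: x=5/4 → posterior Inverse-Gamma(15/2, 163/16)
obs 6: x=-1/2 → posterior Inverse-Gamma(8, 171/16)
obs 7: x=5/2 → posterior Inverse-Gamma(17/2, 203/16)
obs 8: x=-1 → posterior Inverse-Gamma(9, 221/16)
obs 9: x=3/2 → posterior Inverse-Gamma(19/2, 229/16)
obs 10: x=-2 → posterior Inverse-Gamma(10, 279/16)
obs 11: x=-3/4 → posterior Inverse-Gamma(21/2, 583/32)
obs 12: x=1 → posterior Inverse-Gamma(11, 587/32)
obs 13: x=-3/2 → posterior Inverse-Gamma(23/2, 651/32)
obs 14: x=7 → posterior Inverse-Gamma(12, 1327/32)

1327/416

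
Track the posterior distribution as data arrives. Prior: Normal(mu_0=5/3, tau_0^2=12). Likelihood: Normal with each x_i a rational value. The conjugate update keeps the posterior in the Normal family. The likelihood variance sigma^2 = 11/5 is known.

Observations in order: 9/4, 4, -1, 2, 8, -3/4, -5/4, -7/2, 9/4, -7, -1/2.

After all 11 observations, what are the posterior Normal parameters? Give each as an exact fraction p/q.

mu_0=865/2013, tau_0^2=12/61

obs 1: x=9/4 → posterior Normal(460/213, 132/71)
obs 2: x=4 → posterior Normal(1180/393, 132/131)
obs 3: x=-1 → posterior Normal(1000/573, 132/191)
obs 4: x=2 → posterior Normal(1360/753, 132/251)
obs 5: x=8 → posterior Normal(2800/933, 132/311)
obs 6: x=-3/4 → posterior Normal(2665/1113, 132/371)
obs 7: x=-5/4 → posterior Normal(2440/1293, 132/431)
obs 8: x=-7/2 → posterior Normal(1810/1473, 132/491)
obs 9: x=9/4 → posterior Normal(2215/1653, 132/551)
obs 10: x=-7 → posterior Normal(955/1833, 132/611)
obs 11: x=-1/2 → posterior Normal(865/2013, 12/61)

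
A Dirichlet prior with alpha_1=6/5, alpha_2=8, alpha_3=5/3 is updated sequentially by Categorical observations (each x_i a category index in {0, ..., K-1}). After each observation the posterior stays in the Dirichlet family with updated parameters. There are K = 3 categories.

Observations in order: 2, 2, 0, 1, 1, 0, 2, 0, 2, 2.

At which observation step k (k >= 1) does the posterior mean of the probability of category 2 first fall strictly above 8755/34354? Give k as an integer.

k = 2

obs 1: x=2 → posterior Dirichlet(6/5, 8, 8/3)
obs 2: x=2 → posterior Dirichlet(6/5, 8, 11/3)
obs 3: x=0 → posterior Dirichlet(11/5, 8, 11/3)
obs 4: x=1 → posterior Dirichlet(11/5, 9, 11/3)
obs 5: x=1 → posterior Dirichlet(11/5, 10, 11/3)
obs 6: x=0 → posterior Dirichlet(16/5, 10, 11/3)
obs 7: x=2 → posterior Dirichlet(16/5, 10, 14/3)
obs 8: x=0 → posterior Dirichlet(21/5, 10, 14/3)
obs 9: x=2 → posterior Dirichlet(21/5, 10, 17/3)
obs 10: x=2 → posterior Dirichlet(21/5, 10, 20/3)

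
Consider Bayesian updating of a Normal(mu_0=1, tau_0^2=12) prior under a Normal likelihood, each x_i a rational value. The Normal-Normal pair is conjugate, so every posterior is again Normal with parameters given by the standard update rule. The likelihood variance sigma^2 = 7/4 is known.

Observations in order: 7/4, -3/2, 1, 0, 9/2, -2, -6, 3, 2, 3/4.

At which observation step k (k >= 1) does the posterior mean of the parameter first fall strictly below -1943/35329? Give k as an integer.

k = 7

obs 1: x=7/4 → posterior Normal(91/55, 84/55)
obs 2: x=-3/2 → posterior Normal(19/103, 84/103)
obs 3: x=1 → posterior Normal(67/151, 84/151)
obs 4: x=0 → posterior Normal(67/199, 84/199)
obs 5: x=9/2 → posterior Normal(283/247, 84/247)
obs 6: x=-2 → posterior Normal(187/295, 84/295)
obs 7: x=-6 → posterior Normal(-101/343, 12/49)
obs 8: x=3 → posterior Normal(43/391, 84/391)
obs 9: x=2 → posterior Normal(139/439, 84/439)
obs 10: x=3/4 → posterior Normal(175/487, 84/487)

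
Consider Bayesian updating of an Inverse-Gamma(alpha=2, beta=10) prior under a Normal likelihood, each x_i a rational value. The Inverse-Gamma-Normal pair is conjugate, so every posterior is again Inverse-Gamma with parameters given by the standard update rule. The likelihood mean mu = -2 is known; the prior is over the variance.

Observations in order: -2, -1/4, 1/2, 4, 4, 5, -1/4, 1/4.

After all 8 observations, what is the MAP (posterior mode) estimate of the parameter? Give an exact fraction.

obs 1: x=-2 → posterior Inverse-Gamma(5/2, 10)
obs 2: x=-1/4 → posterior Inverse-Gamma(3, 369/32)
obs 3: x=1/2 → posterior Inverse-Gamma(7/2, 469/32)
obs 4: x=4 → posterior Inverse-Gamma(4, 1045/32)
obs 5: x=4 → posterior Inverse-Gamma(9/2, 1621/32)
obs 6: x=5 → posterior Inverse-Gamma(5, 2405/32)
obs 7: x=-1/4 → posterior Inverse-Gamma(11/2, 1227/16)
obs 8: x=1/4 → posterior Inverse-Gamma(6, 2535/32)

2535/224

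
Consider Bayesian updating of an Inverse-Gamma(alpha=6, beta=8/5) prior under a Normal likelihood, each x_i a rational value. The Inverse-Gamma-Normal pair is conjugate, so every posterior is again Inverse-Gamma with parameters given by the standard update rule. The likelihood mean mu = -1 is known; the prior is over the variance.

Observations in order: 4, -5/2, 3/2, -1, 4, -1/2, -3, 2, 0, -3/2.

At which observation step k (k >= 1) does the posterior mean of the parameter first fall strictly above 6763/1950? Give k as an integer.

k = 5

obs 1: x=4 → posterior Inverse-Gamma(13/2, 141/10)
obs 2: x=-5/2 → posterior Inverse-Gamma(7, 609/40)
obs 3: x=3/2 → posterior Inverse-Gamma(15/2, 367/20)
obs 4: x=-1 → posterior Inverse-Gamma(8, 367/20)
obs 5: x=4 → posterior Inverse-Gamma(17/2, 617/20)
obs 6: x=-1/2 → posterior Inverse-Gamma(9, 1239/40)
obs 7: x=-3 → posterior Inverse-Gamma(19/2, 1319/40)
obs 8: x=2 → posterior Inverse-Gamma(10, 1499/40)
obs 9: x=0 → posterior Inverse-Gamma(21/2, 1519/40)
obs 10: x=-3/2 → posterior Inverse-Gamma(11, 381/10)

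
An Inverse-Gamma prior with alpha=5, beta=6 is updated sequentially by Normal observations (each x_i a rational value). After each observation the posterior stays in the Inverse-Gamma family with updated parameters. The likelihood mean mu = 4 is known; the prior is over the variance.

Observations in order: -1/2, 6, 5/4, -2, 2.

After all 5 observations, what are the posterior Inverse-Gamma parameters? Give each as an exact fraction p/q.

obs 1: x=-1/2 → posterior Inverse-Gamma(11/2, 129/8)
obs 2: x=6 → posterior Inverse-Gamma(6, 145/8)
obs 3: x=5/4 → posterior Inverse-Gamma(13/2, 701/32)
obs 4: x=-2 → posterior Inverse-Gamma(7, 1277/32)
obs 5: x=2 → posterior Inverse-Gamma(15/2, 1341/32)

alpha=15/2, beta=1341/32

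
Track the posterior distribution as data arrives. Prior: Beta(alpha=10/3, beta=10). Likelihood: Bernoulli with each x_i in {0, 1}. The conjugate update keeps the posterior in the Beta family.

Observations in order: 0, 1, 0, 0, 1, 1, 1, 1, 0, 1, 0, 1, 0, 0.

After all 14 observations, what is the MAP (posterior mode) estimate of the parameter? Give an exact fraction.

7/19

obs 1: x=0 → posterior Beta(10/3, 11)
obs 2: x=1 → posterior Beta(13/3, 11)
obs 3: x=0 → posterior Beta(13/3, 12)
obs 4: x=0 → posterior Beta(13/3, 13)
obs 5: x=1 → posterior Beta(16/3, 13)
obs 6: x=1 → posterior Beta(19/3, 13)
obs 7: x=1 → posterior Beta(22/3, 13)
obs 8: x=1 → posterior Beta(25/3, 13)
obs 9: x=0 → posterior Beta(25/3, 14)
obs 10: x=1 → posterior Beta(28/3, 14)
obs 11: x=0 → posterior Beta(28/3, 15)
obs 12: x=1 → posterior Beta(31/3, 15)
obs 13: x=0 → posterior Beta(31/3, 16)
obs 14: x=0 → posterior Beta(31/3, 17)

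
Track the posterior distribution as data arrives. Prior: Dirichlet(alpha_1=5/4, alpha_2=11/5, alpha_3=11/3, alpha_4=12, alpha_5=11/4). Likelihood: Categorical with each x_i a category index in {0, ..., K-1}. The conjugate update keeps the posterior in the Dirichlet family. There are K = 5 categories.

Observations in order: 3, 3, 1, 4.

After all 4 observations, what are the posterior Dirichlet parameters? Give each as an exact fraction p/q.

obs 1: x=3 → posterior Dirichlet(5/4, 11/5, 11/3, 13, 11/4)
obs 2: x=3 → posterior Dirichlet(5/4, 11/5, 11/3, 14, 11/4)
obs 3: x=1 → posterior Dirichlet(5/4, 16/5, 11/3, 14, 11/4)
obs 4: x=4 → posterior Dirichlet(5/4, 16/5, 11/3, 14, 15/4)

alpha_1=5/4, alpha_2=16/5, alpha_3=11/3, alpha_4=14, alpha_5=15/4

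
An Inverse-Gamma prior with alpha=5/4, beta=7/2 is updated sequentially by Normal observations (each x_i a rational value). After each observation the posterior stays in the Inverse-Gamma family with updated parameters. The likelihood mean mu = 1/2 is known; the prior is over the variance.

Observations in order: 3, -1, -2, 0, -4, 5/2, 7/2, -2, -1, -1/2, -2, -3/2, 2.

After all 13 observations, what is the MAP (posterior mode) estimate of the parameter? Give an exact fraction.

obs 1: x=3 → posterior Inverse-Gamma(7/4, 53/8)
obs 2: x=-1 → posterior Inverse-Gamma(9/4, 31/4)
obs 3: x=-2 → posterior Inverse-Gamma(11/4, 87/8)
obs 4: x=0 → posterior Inverse-Gamma(13/4, 11)
obs 5: x=-4 → posterior Inverse-Gamma(15/4, 169/8)
obs 6: x=5/2 → posterior Inverse-Gamma(17/4, 185/8)
obs 7: x=7/2 → posterior Inverse-Gamma(19/4, 221/8)
obs 8: x=-2 → posterior Inverse-Gamma(21/4, 123/4)
obs 9: x=-1 → posterior Inverse-Gamma(23/4, 255/8)
obs 10: x=-1/2 → posterior Inverse-Gamma(25/4, 259/8)
obs 11: x=-2 → posterior Inverse-Gamma(27/4, 71/2)
obs 12: x=-3/2 → posterior Inverse-Gamma(29/4, 75/2)
obs 13: x=2 → posterior Inverse-Gamma(31/4, 309/8)

309/70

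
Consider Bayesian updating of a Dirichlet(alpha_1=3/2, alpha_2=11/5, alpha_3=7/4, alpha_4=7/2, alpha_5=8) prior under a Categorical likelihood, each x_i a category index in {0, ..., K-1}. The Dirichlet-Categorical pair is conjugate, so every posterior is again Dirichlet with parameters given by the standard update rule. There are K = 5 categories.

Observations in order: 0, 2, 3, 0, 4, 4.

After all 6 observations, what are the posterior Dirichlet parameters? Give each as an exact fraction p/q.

obs 1: x=0 → posterior Dirichlet(5/2, 11/5, 7/4, 7/2, 8)
obs 2: x=2 → posterior Dirichlet(5/2, 11/5, 11/4, 7/2, 8)
obs 3: x=3 → posterior Dirichlet(5/2, 11/5, 11/4, 9/2, 8)
obs 4: x=0 → posterior Dirichlet(7/2, 11/5, 11/4, 9/2, 8)
obs 5: x=4 → posterior Dirichlet(7/2, 11/5, 11/4, 9/2, 9)
obs 6: x=4 → posterior Dirichlet(7/2, 11/5, 11/4, 9/2, 10)

alpha_1=7/2, alpha_2=11/5, alpha_3=11/4, alpha_4=9/2, alpha_5=10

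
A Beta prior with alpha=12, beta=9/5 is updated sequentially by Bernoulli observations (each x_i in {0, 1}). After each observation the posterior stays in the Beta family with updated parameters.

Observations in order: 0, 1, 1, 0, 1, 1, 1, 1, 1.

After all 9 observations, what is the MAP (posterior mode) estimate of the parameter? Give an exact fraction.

45/52

obs 1: x=0 → posterior Beta(12, 14/5)
obs 2: x=1 → posterior Beta(13, 14/5)
obs 3: x=1 → posterior Beta(14, 14/5)
obs 4: x=0 → posterior Beta(14, 19/5)
obs 5: x=1 → posterior Beta(15, 19/5)
obs 6: x=1 → posterior Beta(16, 19/5)
obs 7: x=1 → posterior Beta(17, 19/5)
obs 8: x=1 → posterior Beta(18, 19/5)
obs 9: x=1 → posterior Beta(19, 19/5)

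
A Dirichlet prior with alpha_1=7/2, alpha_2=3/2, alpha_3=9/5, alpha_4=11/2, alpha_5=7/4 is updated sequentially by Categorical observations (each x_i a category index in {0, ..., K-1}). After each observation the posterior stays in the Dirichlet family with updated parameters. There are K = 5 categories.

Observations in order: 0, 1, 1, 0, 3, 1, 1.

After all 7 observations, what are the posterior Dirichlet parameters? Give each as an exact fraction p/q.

obs 1: x=0 → posterior Dirichlet(9/2, 3/2, 9/5, 11/2, 7/4)
obs 2: x=1 → posterior Dirichlet(9/2, 5/2, 9/5, 11/2, 7/4)
obs 3: x=1 → posterior Dirichlet(9/2, 7/2, 9/5, 11/2, 7/4)
obs 4: x=0 → posterior Dirichlet(11/2, 7/2, 9/5, 11/2, 7/4)
obs 5: x=3 → posterior Dirichlet(11/2, 7/2, 9/5, 13/2, 7/4)
obs 6: x=1 → posterior Dirichlet(11/2, 9/2, 9/5, 13/2, 7/4)
obs 7: x=1 → posterior Dirichlet(11/2, 11/2, 9/5, 13/2, 7/4)

alpha_1=11/2, alpha_2=11/2, alpha_3=9/5, alpha_4=13/2, alpha_5=7/4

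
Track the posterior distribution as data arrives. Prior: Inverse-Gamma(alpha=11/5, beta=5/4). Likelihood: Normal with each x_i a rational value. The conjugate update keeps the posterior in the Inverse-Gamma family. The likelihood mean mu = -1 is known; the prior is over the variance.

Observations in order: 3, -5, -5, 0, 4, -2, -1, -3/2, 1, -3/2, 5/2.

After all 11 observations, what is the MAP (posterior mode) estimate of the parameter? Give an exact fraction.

65/12

obs 1: x=3 → posterior Inverse-Gamma(27/10, 37/4)
obs 2: x=-5 → posterior Inverse-Gamma(16/5, 69/4)
obs 3: x=-5 → posterior Inverse-Gamma(37/10, 101/4)
obs 4: x=0 → posterior Inverse-Gamma(21/5, 103/4)
obs 5: x=4 → posterior Inverse-Gamma(47/10, 153/4)
obs 6: x=-2 → posterior Inverse-Gamma(26/5, 155/4)
obs 7: x=-1 → posterior Inverse-Gamma(57/10, 155/4)
obs 8: x=-3/2 → posterior Inverse-Gamma(31/5, 311/8)
obs 9: x=1 → posterior Inverse-Gamma(67/10, 327/8)
obs 10: x=-3/2 → posterior Inverse-Gamma(36/5, 41)
obs 11: x=5/2 → posterior Inverse-Gamma(77/10, 377/8)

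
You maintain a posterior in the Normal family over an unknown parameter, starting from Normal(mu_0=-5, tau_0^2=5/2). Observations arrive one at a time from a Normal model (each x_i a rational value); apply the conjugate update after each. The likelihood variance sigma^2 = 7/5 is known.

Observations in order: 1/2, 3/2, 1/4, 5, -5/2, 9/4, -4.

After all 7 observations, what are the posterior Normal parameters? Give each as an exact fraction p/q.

obs 1: x=1/2 → posterior Normal(-115/78, 35/39)
obs 2: x=3/2 → posterior Normal(-5/16, 35/64)
obs 3: x=1/4 → posterior Normal(-55/356, 35/89)
obs 4: x=5 → posterior Normal(445/456, 35/114)
obs 5: x=-5/2 → posterior Normal(195/556, 35/139)
obs 6: x=9/4 → posterior Normal(105/164, 35/164)
obs 7: x=-4 → posterior Normal(5/189, 5/27)

mu_0=5/189, tau_0^2=5/27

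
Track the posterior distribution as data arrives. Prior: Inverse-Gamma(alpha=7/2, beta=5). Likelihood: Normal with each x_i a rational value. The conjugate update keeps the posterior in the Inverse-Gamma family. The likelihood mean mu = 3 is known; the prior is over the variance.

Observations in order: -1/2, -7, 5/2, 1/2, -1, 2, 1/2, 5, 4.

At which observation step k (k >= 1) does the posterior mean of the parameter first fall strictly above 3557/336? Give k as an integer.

obs 1: x=-1/2 → posterior Inverse-Gamma(4, 89/8)
obs 2: x=-7 → posterior Inverse-Gamma(9/2, 489/8)
obs 3: x=5/2 → posterior Inverse-Gamma(5, 245/4)
obs 4: x=1/2 → posterior Inverse-Gamma(11/2, 515/8)
obs 5: x=-1 → posterior Inverse-Gamma(6, 579/8)
obs 6: x=2 → posterior Inverse-Gamma(13/2, 583/8)
obs 7: x=1/2 → posterior Inverse-Gamma(7, 76)
obs 8: x=5 → posterior Inverse-Gamma(15/2, 78)
obs 9: x=4 → posterior Inverse-Gamma(8, 157/2)

k = 2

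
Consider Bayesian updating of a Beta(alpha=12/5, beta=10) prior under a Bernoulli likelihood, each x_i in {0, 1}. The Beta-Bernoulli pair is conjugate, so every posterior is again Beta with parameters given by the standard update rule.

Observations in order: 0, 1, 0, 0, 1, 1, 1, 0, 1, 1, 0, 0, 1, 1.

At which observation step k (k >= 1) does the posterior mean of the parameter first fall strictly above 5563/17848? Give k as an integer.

obs 1: x=0 → posterior Beta(12/5, 11)
obs 2: x=1 → posterior Beta(17/5, 11)
obs 3: x=0 → posterior Beta(17/5, 12)
obs 4: x=0 → posterior Beta(17/5, 13)
obs 5: x=1 → posterior Beta(22/5, 13)
obs 6: x=1 → posterior Beta(27/5, 13)
obs 7: x=1 → posterior Beta(32/5, 13)
obs 8: x=0 → posterior Beta(32/5, 14)
obs 9: x=1 → posterior Beta(37/5, 14)
obs 10: x=1 → posterior Beta(42/5, 14)
obs 11: x=0 → posterior Beta(42/5, 15)
obs 12: x=0 → posterior Beta(42/5, 16)
obs 13: x=1 → posterior Beta(47/5, 16)
obs 14: x=1 → posterior Beta(52/5, 16)

k = 7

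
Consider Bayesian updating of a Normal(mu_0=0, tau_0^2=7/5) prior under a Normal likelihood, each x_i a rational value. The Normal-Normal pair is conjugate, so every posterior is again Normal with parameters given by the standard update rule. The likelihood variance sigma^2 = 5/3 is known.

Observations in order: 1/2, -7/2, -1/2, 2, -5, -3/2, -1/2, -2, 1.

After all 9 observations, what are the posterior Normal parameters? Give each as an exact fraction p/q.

mu_0=-399/428, tau_0^2=35/214

obs 1: x=1/2 → posterior Normal(21/92, 35/46)
obs 2: x=-7/2 → posterior Normal(-63/67, 35/67)
obs 3: x=-1/2 → posterior Normal(-147/176, 35/88)
obs 4: x=2 → posterior Normal(-63/218, 35/109)
obs 5: x=-5 → posterior Normal(-21/20, 7/26)
obs 6: x=-3/2 → posterior Normal(-168/151, 35/151)
obs 7: x=-1/2 → posterior Normal(-357/344, 35/172)
obs 8: x=-2 → posterior Normal(-441/386, 35/193)
obs 9: x=1 → posterior Normal(-399/428, 35/214)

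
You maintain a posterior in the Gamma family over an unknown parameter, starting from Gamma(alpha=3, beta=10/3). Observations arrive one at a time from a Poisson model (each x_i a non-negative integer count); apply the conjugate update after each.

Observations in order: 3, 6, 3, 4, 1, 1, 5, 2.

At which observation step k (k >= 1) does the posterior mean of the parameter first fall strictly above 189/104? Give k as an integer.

obs 1: x=3 → posterior Gamma(6, 13/3)
obs 2: x=6 → posterior Gamma(12, 16/3)
obs 3: x=3 → posterior Gamma(15, 19/3)
obs 4: x=4 → posterior Gamma(19, 22/3)
obs 5: x=1 → posterior Gamma(20, 25/3)
obs 6: x=1 → posterior Gamma(21, 28/3)
obs 7: x=5 → posterior Gamma(26, 31/3)
obs 8: x=2 → posterior Gamma(28, 34/3)

k = 2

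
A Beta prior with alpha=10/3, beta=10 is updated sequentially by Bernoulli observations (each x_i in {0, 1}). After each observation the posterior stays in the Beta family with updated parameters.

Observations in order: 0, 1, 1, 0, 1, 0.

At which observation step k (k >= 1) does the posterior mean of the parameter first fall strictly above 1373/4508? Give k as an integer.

k = 3

obs 1: x=0 → posterior Beta(10/3, 11)
obs 2: x=1 → posterior Beta(13/3, 11)
obs 3: x=1 → posterior Beta(16/3, 11)
obs 4: x=0 → posterior Beta(16/3, 12)
obs 5: x=1 → posterior Beta(19/3, 12)
obs 6: x=0 → posterior Beta(19/3, 13)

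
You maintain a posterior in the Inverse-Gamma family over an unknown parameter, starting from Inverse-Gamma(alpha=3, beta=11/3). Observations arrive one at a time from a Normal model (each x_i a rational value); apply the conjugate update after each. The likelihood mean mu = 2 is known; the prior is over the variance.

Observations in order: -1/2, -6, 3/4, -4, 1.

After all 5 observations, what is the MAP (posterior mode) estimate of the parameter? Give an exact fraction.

obs 1: x=-1/2 → posterior Inverse-Gamma(7/2, 163/24)
obs 2: x=-6 → posterior Inverse-Gamma(4, 931/24)
obs 3: x=3/4 → posterior Inverse-Gamma(9/2, 3799/96)
obs 4: x=-4 → posterior Inverse-Gamma(5, 5527/96)
obs 5: x=1 → posterior Inverse-Gamma(11/2, 5575/96)

5575/624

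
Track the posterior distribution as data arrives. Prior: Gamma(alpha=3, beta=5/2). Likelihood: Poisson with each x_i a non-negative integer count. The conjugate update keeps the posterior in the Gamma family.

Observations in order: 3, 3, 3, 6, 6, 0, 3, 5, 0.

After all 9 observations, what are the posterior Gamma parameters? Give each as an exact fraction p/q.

alpha=32, beta=23/2

obs 1: x=3 → posterior Gamma(6, 7/2)
obs 2: x=3 → posterior Gamma(9, 9/2)
obs 3: x=3 → posterior Gamma(12, 11/2)
obs 4: x=6 → posterior Gamma(18, 13/2)
obs 5: x=6 → posterior Gamma(24, 15/2)
obs 6: x=0 → posterior Gamma(24, 17/2)
obs 7: x=3 → posterior Gamma(27, 19/2)
obs 8: x=5 → posterior Gamma(32, 21/2)
obs 9: x=0 → posterior Gamma(32, 23/2)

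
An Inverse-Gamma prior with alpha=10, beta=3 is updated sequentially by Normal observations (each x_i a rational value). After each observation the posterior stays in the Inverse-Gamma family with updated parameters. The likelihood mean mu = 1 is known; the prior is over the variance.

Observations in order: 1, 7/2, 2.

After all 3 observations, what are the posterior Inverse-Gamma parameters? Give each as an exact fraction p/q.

alpha=23/2, beta=53/8

obs 1: x=1 → posterior Inverse-Gamma(21/2, 3)
obs 2: x=7/2 → posterior Inverse-Gamma(11, 49/8)
obs 3: x=2 → posterior Inverse-Gamma(23/2, 53/8)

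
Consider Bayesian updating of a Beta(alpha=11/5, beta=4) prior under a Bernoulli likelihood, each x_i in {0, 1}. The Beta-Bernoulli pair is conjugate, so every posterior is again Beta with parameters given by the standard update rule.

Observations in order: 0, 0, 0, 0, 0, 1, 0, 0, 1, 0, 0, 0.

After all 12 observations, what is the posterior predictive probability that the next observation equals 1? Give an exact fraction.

3/13

obs 1: x=0 → posterior Beta(11/5, 5)
obs 2: x=0 → posterior Beta(11/5, 6)
obs 3: x=0 → posterior Beta(11/5, 7)
obs 4: x=0 → posterior Beta(11/5, 8)
obs 5: x=0 → posterior Beta(11/5, 9)
obs 6: x=1 → posterior Beta(16/5, 9)
obs 7: x=0 → posterior Beta(16/5, 10)
obs 8: x=0 → posterior Beta(16/5, 11)
obs 9: x=1 → posterior Beta(21/5, 11)
obs 10: x=0 → posterior Beta(21/5, 12)
obs 11: x=0 → posterior Beta(21/5, 13)
obs 12: x=0 → posterior Beta(21/5, 14)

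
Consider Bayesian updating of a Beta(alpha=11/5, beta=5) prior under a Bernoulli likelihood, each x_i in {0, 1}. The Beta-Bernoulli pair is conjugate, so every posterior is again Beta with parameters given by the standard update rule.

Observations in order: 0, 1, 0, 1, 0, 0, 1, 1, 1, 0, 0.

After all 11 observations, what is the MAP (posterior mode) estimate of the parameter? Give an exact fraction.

31/81

obs 1: x=0 → posterior Beta(11/5, 6)
obs 2: x=1 → posterior Beta(16/5, 6)
obs 3: x=0 → posterior Beta(16/5, 7)
obs 4: x=1 → posterior Beta(21/5, 7)
obs 5: x=0 → posterior Beta(21/5, 8)
obs 6: x=0 → posterior Beta(21/5, 9)
obs 7: x=1 → posterior Beta(26/5, 9)
obs 8: x=1 → posterior Beta(31/5, 9)
obs 9: x=1 → posterior Beta(36/5, 9)
obs 10: x=0 → posterior Beta(36/5, 10)
obs 11: x=0 → posterior Beta(36/5, 11)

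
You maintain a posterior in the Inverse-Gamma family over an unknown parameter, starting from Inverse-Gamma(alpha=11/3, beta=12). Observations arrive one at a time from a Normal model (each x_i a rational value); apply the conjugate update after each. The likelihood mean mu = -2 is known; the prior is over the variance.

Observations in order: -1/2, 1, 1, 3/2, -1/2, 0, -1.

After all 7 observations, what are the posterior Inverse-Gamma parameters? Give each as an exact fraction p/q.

alpha=43/6, beta=255/8

obs 1: x=-1/2 → posterior Inverse-Gamma(25/6, 105/8)
obs 2: x=1 → posterior Inverse-Gamma(14/3, 141/8)
obs 3: x=1 → posterior Inverse-Gamma(31/6, 177/8)
obs 4: x=3/2 → posterior Inverse-Gamma(17/3, 113/4)
obs 5: x=-1/2 → posterior Inverse-Gamma(37/6, 235/8)
obs 6: x=0 → posterior Inverse-Gamma(20/3, 251/8)
obs 7: x=-1 → posterior Inverse-Gamma(43/6, 255/8)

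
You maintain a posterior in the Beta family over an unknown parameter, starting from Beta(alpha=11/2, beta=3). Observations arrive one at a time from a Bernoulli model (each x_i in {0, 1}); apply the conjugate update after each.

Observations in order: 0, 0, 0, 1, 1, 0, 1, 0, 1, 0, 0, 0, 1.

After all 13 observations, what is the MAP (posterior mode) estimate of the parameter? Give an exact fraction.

obs 1: x=0 → posterior Beta(11/2, 4)
obs 2: x=0 → posterior Beta(11/2, 5)
obs 3: x=0 → posterior Beta(11/2, 6)
obs 4: x=1 → posterior Beta(13/2, 6)
obs 5: x=1 → posterior Beta(15/2, 6)
obs 6: x=0 → posterior Beta(15/2, 7)
obs 7: x=1 → posterior Beta(17/2, 7)
obs 8: x=0 → posterior Beta(17/2, 8)
obs 9: x=1 → posterior Beta(19/2, 8)
obs 10: x=0 → posterior Beta(19/2, 9)
obs 11: x=0 → posterior Beta(19/2, 10)
obs 12: x=0 → posterior Beta(19/2, 11)
obs 13: x=1 → posterior Beta(21/2, 11)

19/39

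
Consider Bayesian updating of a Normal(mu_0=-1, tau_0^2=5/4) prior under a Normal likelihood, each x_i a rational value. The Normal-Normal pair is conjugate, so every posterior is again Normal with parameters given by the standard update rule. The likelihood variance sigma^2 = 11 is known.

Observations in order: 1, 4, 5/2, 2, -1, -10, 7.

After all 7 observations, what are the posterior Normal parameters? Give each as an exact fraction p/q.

obs 1: x=1 → posterior Normal(-39/49, 55/49)
obs 2: x=4 → posterior Normal(-19/54, 55/54)
obs 3: x=5/2 → posterior Normal(-13/118, 55/59)
obs 4: x=2 → posterior Normal(7/128, 55/64)
obs 5: x=-1 → posterior Normal(-1/46, 55/69)
obs 6: x=-10 → posterior Normal(-103/148, 55/74)
obs 7: x=7 → posterior Normal(-33/158, 55/79)

mu_0=-33/158, tau_0^2=55/79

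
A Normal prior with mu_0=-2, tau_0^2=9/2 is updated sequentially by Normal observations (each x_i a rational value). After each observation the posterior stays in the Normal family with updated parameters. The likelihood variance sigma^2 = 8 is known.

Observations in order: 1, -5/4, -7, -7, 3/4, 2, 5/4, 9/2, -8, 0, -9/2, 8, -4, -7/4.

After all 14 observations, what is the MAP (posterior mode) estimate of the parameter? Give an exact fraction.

obs 1: x=1 → posterior Normal(-23/25, 72/25)
obs 2: x=-5/4 → posterior Normal(-137/136, 36/17)
obs 3: x=-7 → posterior Normal(-389/172, 72/43)
obs 4: x=-7 → posterior Normal(-641/208, 18/13)
obs 5: x=3/4 → posterior Normal(-307/122, 72/61)
obs 6: x=2 → posterior Normal(-271/140, 36/35)
obs 7: x=5/4 → posterior Normal(-497/316, 72/79)
obs 8: x=9/2 → posterior Normal(-335/352, 9/11)
obs 9: x=-8 → posterior Normal(-623/388, 72/97)
obs 10: x=0 → posterior Normal(-623/424, 36/53)
obs 11: x=-9/2 → posterior Normal(-157/92, 72/115)
obs 12: x=8 → posterior Normal(-497/496, 18/31)
obs 13: x=-4 → posterior Normal(-641/532, 72/133)
obs 14: x=-7/4 → posterior Normal(-88/71, 36/71)

-88/71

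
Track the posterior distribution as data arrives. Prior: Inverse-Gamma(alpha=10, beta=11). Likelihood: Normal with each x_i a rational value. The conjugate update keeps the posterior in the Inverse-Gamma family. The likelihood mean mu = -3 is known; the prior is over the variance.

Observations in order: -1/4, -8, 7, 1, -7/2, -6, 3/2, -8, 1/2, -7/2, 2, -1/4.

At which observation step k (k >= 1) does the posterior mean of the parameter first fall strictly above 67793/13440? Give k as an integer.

k = 3

obs 1: x=-1/4 → posterior Inverse-Gamma(21/2, 473/32)
obs 2: x=-8 → posterior Inverse-Gamma(11, 873/32)
obs 3: x=7 → posterior Inverse-Gamma(23/2, 2473/32)
obs 4: x=1 → posterior Inverse-Gamma(12, 2729/32)
obs 5: x=-7/2 → posterior Inverse-Gamma(25/2, 2733/32)
obs 6: x=-6 → posterior Inverse-Gamma(13, 2877/32)
obs 7: x=3/2 → posterior Inverse-Gamma(27/2, 3201/32)
obs 8: x=-8 → posterior Inverse-Gamma(14, 3601/32)
obs 9: x=1/2 → posterior Inverse-Gamma(29/2, 3797/32)
obs 10: x=-7/2 → posterior Inverse-Gamma(15, 3801/32)
obs 11: x=2 → posterior Inverse-Gamma(31/2, 4201/32)
obs 12: x=-1/4 → posterior Inverse-Gamma(16, 2161/16)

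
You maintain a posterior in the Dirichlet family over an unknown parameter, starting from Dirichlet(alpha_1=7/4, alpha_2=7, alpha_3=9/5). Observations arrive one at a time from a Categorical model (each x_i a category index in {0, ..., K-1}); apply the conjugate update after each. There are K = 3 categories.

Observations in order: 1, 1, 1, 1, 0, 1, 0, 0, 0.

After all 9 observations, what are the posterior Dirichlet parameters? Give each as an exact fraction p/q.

obs 1: x=1 → posterior Dirichlet(7/4, 8, 9/5)
obs 2: x=1 → posterior Dirichlet(7/4, 9, 9/5)
obs 3: x=1 → posterior Dirichlet(7/4, 10, 9/5)
obs 4: x=1 → posterior Dirichlet(7/4, 11, 9/5)
obs 5: x=0 → posterior Dirichlet(11/4, 11, 9/5)
obs 6: x=1 → posterior Dirichlet(11/4, 12, 9/5)
obs 7: x=0 → posterior Dirichlet(15/4, 12, 9/5)
obs 8: x=0 → posterior Dirichlet(19/4, 12, 9/5)
obs 9: x=0 → posterior Dirichlet(23/4, 12, 9/5)

alpha_1=23/4, alpha_2=12, alpha_3=9/5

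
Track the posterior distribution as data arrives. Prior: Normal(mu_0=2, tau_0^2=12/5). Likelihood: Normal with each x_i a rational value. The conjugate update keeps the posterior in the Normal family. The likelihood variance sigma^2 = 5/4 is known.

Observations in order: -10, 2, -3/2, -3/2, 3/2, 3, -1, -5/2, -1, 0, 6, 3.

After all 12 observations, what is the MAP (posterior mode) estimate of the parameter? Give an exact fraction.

-46/601

obs 1: x=-10 → posterior Normal(-430/73, 60/73)
obs 2: x=2 → posterior Normal(-334/121, 60/121)
obs 3: x=-3/2 → posterior Normal(-406/169, 60/169)
obs 4: x=-3/2 → posterior Normal(-478/217, 60/217)
obs 5: x=3/2 → posterior Normal(-406/265, 12/53)
obs 6: x=3 → posterior Normal(-262/313, 60/313)
obs 7: x=-1 → posterior Normal(-310/361, 60/361)
obs 8: x=-5/2 → posterior Normal(-430/409, 60/409)
obs 9: x=-1 → posterior Normal(-478/457, 60/457)
obs 10: x=0 → posterior Normal(-478/505, 12/101)
obs 11: x=6 → posterior Normal(-190/553, 60/553)
obs 12: x=3 → posterior Normal(-46/601, 60/601)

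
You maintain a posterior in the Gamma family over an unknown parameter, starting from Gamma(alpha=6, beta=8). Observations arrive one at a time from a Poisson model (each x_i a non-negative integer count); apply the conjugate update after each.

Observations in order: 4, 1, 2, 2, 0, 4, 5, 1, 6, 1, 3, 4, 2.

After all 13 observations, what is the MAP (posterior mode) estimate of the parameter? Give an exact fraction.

40/21

obs 1: x=4 → posterior Gamma(10, 9)
obs 2: x=1 → posterior Gamma(11, 10)
obs 3: x=2 → posterior Gamma(13, 11)
obs 4: x=2 → posterior Gamma(15, 12)
obs 5: x=0 → posterior Gamma(15, 13)
obs 6: x=4 → posterior Gamma(19, 14)
obs 7: x=5 → posterior Gamma(24, 15)
obs 8: x=1 → posterior Gamma(25, 16)
obs 9: x=6 → posterior Gamma(31, 17)
obs 10: x=1 → posterior Gamma(32, 18)
obs 11: x=3 → posterior Gamma(35, 19)
obs 12: x=4 → posterior Gamma(39, 20)
obs 13: x=2 → posterior Gamma(41, 21)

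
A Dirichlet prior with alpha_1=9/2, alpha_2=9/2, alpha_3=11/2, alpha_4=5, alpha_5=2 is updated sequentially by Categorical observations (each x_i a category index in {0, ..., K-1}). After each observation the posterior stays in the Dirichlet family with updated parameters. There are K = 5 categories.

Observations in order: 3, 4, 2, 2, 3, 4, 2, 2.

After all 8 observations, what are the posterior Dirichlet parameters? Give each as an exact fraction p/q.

alpha_1=9/2, alpha_2=9/2, alpha_3=19/2, alpha_4=7, alpha_5=4

obs 1: x=3 → posterior Dirichlet(9/2, 9/2, 11/2, 6, 2)
obs 2: x=4 → posterior Dirichlet(9/2, 9/2, 11/2, 6, 3)
obs 3: x=2 → posterior Dirichlet(9/2, 9/2, 13/2, 6, 3)
obs 4: x=2 → posterior Dirichlet(9/2, 9/2, 15/2, 6, 3)
obs 5: x=3 → posterior Dirichlet(9/2, 9/2, 15/2, 7, 3)
obs 6: x=4 → posterior Dirichlet(9/2, 9/2, 15/2, 7, 4)
obs 7: x=2 → posterior Dirichlet(9/2, 9/2, 17/2, 7, 4)
obs 8: x=2 → posterior Dirichlet(9/2, 9/2, 19/2, 7, 4)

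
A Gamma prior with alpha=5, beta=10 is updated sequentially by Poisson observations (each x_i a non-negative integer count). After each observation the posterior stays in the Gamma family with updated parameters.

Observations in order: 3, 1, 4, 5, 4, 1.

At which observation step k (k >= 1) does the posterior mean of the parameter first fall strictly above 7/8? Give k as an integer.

k = 3

obs 1: x=3 → posterior Gamma(8, 11)
obs 2: x=1 → posterior Gamma(9, 12)
obs 3: x=4 → posterior Gamma(13, 13)
obs 4: x=5 → posterior Gamma(18, 14)
obs 5: x=4 → posterior Gamma(22, 15)
obs 6: x=1 → posterior Gamma(23, 16)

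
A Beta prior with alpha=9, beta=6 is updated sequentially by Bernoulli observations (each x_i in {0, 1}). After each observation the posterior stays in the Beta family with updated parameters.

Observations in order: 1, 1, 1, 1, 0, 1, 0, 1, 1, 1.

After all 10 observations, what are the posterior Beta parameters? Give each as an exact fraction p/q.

alpha=17, beta=8

obs 1: x=1 → posterior Beta(10, 6)
obs 2: x=1 → posterior Beta(11, 6)
obs 3: x=1 → posterior Beta(12, 6)
obs 4: x=1 → posterior Beta(13, 6)
obs 5: x=0 → posterior Beta(13, 7)
obs 6: x=1 → posterior Beta(14, 7)
obs 7: x=0 → posterior Beta(14, 8)
obs 8: x=1 → posterior Beta(15, 8)
obs 9: x=1 → posterior Beta(16, 8)
obs 10: x=1 → posterior Beta(17, 8)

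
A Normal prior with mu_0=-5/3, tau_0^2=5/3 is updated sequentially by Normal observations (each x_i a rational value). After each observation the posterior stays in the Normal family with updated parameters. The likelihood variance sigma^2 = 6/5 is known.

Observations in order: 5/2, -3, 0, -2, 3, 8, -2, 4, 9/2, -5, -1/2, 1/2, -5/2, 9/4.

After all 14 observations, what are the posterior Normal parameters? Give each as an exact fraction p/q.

obs 1: x=5/2 → posterior Normal(65/86, 30/43)
obs 2: x=-3 → posterior Normal(-5/8, 15/34)
obs 3: x=0 → posterior Normal(-85/186, 10/31)
obs 4: x=-2 → posterior Normal(-185/236, 15/59)
obs 5: x=3 → posterior Normal(-35/286, 30/143)
obs 6: x=8 → posterior Normal(365/336, 5/28)
obs 7: x=-2 → posterior Normal(265/386, 30/193)
obs 8: x=4 → posterior Normal(465/436, 15/109)
obs 9: x=9/2 → posterior Normal(115/81, 10/81)
obs 10: x=-5 → posterior Normal(55/67, 15/134)
obs 11: x=-1/2 → posterior Normal(415/586, 30/293)
obs 12: x=1/2 → posterior Normal(110/159, 5/53)
obs 13: x=-5/2 → posterior Normal(45/98, 30/343)
obs 14: x=9/4 → posterior Normal(855/1472, 15/184)

mu_0=855/1472, tau_0^2=15/184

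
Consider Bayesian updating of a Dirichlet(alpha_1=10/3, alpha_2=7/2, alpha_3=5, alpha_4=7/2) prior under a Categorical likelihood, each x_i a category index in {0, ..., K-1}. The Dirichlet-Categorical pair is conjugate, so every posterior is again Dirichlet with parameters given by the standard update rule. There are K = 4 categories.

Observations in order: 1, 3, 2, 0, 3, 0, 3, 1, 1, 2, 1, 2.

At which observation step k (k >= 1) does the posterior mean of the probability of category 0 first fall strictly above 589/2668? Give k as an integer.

obs 1: x=1 → posterior Dirichlet(10/3, 9/2, 5, 7/2)
obs 2: x=3 → posterior Dirichlet(10/3, 9/2, 5, 9/2)
obs 3: x=2 → posterior Dirichlet(10/3, 9/2, 6, 9/2)
obs 4: x=0 → posterior Dirichlet(13/3, 9/2, 6, 9/2)
obs 5: x=3 → posterior Dirichlet(13/3, 9/2, 6, 11/2)
obs 6: x=0 → posterior Dirichlet(16/3, 9/2, 6, 11/2)
obs 7: x=3 → posterior Dirichlet(16/3, 9/2, 6, 13/2)
obs 8: x=1 → posterior Dirichlet(16/3, 11/2, 6, 13/2)
obs 9: x=1 → posterior Dirichlet(16/3, 13/2, 6, 13/2)
obs 10: x=2 → posterior Dirichlet(16/3, 13/2, 7, 13/2)
obs 11: x=1 → posterior Dirichlet(16/3, 15/2, 7, 13/2)
obs 12: x=2 → posterior Dirichlet(16/3, 15/2, 8, 13/2)

k = 4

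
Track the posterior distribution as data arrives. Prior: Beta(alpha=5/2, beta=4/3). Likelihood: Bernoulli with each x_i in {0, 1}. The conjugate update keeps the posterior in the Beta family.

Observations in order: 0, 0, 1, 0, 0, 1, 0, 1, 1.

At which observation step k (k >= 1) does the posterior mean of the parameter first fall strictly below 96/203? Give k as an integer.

obs 1: x=0 → posterior Beta(5/2, 7/3)
obs 2: x=0 → posterior Beta(5/2, 10/3)
obs 3: x=1 → posterior Beta(7/2, 10/3)
obs 4: x=0 → posterior Beta(7/2, 13/3)
obs 5: x=0 → posterior Beta(7/2, 16/3)
obs 6: x=1 → posterior Beta(9/2, 16/3)
obs 7: x=0 → posterior Beta(9/2, 19/3)
obs 8: x=1 → posterior Beta(11/2, 19/3)
obs 9: x=1 → posterior Beta(13/2, 19/3)

k = 2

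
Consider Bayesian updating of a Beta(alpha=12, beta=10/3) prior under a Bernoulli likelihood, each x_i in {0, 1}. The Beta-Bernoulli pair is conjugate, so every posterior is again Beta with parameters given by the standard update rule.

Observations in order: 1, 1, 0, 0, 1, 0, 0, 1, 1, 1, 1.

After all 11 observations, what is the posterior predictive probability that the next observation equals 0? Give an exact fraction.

22/79

obs 1: x=1 → posterior Beta(13, 10/3)
obs 2: x=1 → posterior Beta(14, 10/3)
obs 3: x=0 → posterior Beta(14, 13/3)
obs 4: x=0 → posterior Beta(14, 16/3)
obs 5: x=1 → posterior Beta(15, 16/3)
obs 6: x=0 → posterior Beta(15, 19/3)
obs 7: x=0 → posterior Beta(15, 22/3)
obs 8: x=1 → posterior Beta(16, 22/3)
obs 9: x=1 → posterior Beta(17, 22/3)
obs 10: x=1 → posterior Beta(18, 22/3)
obs 11: x=1 → posterior Beta(19, 22/3)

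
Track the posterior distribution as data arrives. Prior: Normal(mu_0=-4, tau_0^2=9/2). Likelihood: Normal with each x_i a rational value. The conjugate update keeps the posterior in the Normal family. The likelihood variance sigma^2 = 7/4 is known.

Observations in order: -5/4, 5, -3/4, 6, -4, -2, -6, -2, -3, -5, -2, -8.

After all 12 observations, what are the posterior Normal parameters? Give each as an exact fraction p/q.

obs 1: x=-5/4 → posterior Normal(-101/50, 63/50)
obs 2: x=5 → posterior Normal(79/86, 63/86)
obs 3: x=-3/4 → posterior Normal(26/61, 63/122)
obs 4: x=6 → posterior Normal(134/79, 63/158)
obs 5: x=-4 → posterior Normal(62/97, 63/194)
obs 6: x=-2 → posterior Normal(26/115, 63/230)
obs 7: x=-6 → posterior Normal(-82/133, 9/38)
obs 8: x=-2 → posterior Normal(-118/151, 63/302)
obs 9: x=-3 → posterior Normal(-172/169, 63/338)
obs 10: x=-5 → posterior Normal(-262/187, 63/374)
obs 11: x=-2 → posterior Normal(-298/205, 63/410)
obs 12: x=-8 → posterior Normal(-442/223, 63/446)

mu_0=-442/223, tau_0^2=63/446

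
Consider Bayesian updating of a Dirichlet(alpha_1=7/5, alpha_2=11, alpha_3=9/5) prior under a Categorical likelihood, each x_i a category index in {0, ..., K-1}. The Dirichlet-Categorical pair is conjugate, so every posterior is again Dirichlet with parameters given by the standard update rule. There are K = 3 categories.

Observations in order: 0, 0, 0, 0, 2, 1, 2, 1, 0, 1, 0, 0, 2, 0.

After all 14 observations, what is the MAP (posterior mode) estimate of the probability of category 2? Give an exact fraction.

19/126

obs 1: x=0 → posterior Dirichlet(12/5, 11, 9/5)
obs 2: x=0 → posterior Dirichlet(17/5, 11, 9/5)
obs 3: x=0 → posterior Dirichlet(22/5, 11, 9/5)
obs 4: x=0 → posterior Dirichlet(27/5, 11, 9/5)
obs 5: x=2 → posterior Dirichlet(27/5, 11, 14/5)
obs 6: x=1 → posterior Dirichlet(27/5, 12, 14/5)
obs 7: x=2 → posterior Dirichlet(27/5, 12, 19/5)
obs 8: x=1 → posterior Dirichlet(27/5, 13, 19/5)
obs 9: x=0 → posterior Dirichlet(32/5, 13, 19/5)
obs 10: x=1 → posterior Dirichlet(32/5, 14, 19/5)
obs 11: x=0 → posterior Dirichlet(37/5, 14, 19/5)
obs 12: x=0 → posterior Dirichlet(42/5, 14, 19/5)
obs 13: x=2 → posterior Dirichlet(42/5, 14, 24/5)
obs 14: x=0 → posterior Dirichlet(47/5, 14, 24/5)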